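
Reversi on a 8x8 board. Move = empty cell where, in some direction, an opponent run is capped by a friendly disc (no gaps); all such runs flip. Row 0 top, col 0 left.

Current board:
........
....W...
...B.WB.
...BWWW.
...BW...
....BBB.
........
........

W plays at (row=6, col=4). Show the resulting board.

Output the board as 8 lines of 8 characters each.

Answer: ........
....W...
...B.WB.
...BWWW.
...BW...
....WBB.
....W...
........

Derivation:
Place W at (6,4); scan 8 dirs for brackets.
Dir NW: first cell '.' (not opp) -> no flip
Dir N: opp run (5,4) capped by W -> flip
Dir NE: opp run (5,5), next='.' -> no flip
Dir W: first cell '.' (not opp) -> no flip
Dir E: first cell '.' (not opp) -> no flip
Dir SW: first cell '.' (not opp) -> no flip
Dir S: first cell '.' (not opp) -> no flip
Dir SE: first cell '.' (not opp) -> no flip
All flips: (5,4)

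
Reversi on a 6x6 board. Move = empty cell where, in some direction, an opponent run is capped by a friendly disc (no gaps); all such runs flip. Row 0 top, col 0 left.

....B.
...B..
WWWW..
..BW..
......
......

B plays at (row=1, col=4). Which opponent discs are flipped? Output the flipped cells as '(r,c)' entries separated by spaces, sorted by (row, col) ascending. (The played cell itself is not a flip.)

Answer: (2,3)

Derivation:
Dir NW: first cell '.' (not opp) -> no flip
Dir N: first cell 'B' (not opp) -> no flip
Dir NE: first cell '.' (not opp) -> no flip
Dir W: first cell 'B' (not opp) -> no flip
Dir E: first cell '.' (not opp) -> no flip
Dir SW: opp run (2,3) capped by B -> flip
Dir S: first cell '.' (not opp) -> no flip
Dir SE: first cell '.' (not opp) -> no flip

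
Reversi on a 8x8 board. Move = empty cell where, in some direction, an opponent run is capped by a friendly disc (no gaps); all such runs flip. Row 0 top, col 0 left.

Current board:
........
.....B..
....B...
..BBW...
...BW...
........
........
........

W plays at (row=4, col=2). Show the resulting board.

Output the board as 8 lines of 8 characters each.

Place W at (4,2); scan 8 dirs for brackets.
Dir NW: first cell '.' (not opp) -> no flip
Dir N: opp run (3,2), next='.' -> no flip
Dir NE: opp run (3,3) (2,4) (1,5), next='.' -> no flip
Dir W: first cell '.' (not opp) -> no flip
Dir E: opp run (4,3) capped by W -> flip
Dir SW: first cell '.' (not opp) -> no flip
Dir S: first cell '.' (not opp) -> no flip
Dir SE: first cell '.' (not opp) -> no flip
All flips: (4,3)

Answer: ........
.....B..
....B...
..BBW...
..WWW...
........
........
........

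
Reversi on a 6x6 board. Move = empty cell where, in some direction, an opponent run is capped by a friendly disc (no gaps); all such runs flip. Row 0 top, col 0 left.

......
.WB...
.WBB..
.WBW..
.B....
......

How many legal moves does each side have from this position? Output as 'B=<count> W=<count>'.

-- B to move --
(0,0): flips 1 -> legal
(0,1): flips 3 -> legal
(0,2): no bracket -> illegal
(1,0): flips 2 -> legal
(2,0): flips 1 -> legal
(2,4): no bracket -> illegal
(3,0): flips 2 -> legal
(3,4): flips 1 -> legal
(4,0): flips 1 -> legal
(4,2): no bracket -> illegal
(4,3): flips 1 -> legal
(4,4): flips 1 -> legal
B mobility = 9
-- W to move --
(0,1): no bracket -> illegal
(0,2): no bracket -> illegal
(0,3): flips 1 -> legal
(1,3): flips 3 -> legal
(1,4): no bracket -> illegal
(2,4): flips 2 -> legal
(3,0): no bracket -> illegal
(3,4): no bracket -> illegal
(4,0): no bracket -> illegal
(4,2): no bracket -> illegal
(4,3): flips 1 -> legal
(5,0): no bracket -> illegal
(5,1): flips 1 -> legal
(5,2): no bracket -> illegal
W mobility = 5

Answer: B=9 W=5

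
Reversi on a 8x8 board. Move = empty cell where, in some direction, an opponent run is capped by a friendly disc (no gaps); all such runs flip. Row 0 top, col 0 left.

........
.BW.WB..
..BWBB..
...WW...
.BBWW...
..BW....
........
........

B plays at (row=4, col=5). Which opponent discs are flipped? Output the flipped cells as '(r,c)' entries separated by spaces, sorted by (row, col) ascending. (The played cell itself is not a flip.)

Dir NW: opp run (3,4) (2,3) (1,2), next='.' -> no flip
Dir N: first cell '.' (not opp) -> no flip
Dir NE: first cell '.' (not opp) -> no flip
Dir W: opp run (4,4) (4,3) capped by B -> flip
Dir E: first cell '.' (not opp) -> no flip
Dir SW: first cell '.' (not opp) -> no flip
Dir S: first cell '.' (not opp) -> no flip
Dir SE: first cell '.' (not opp) -> no flip

Answer: (4,3) (4,4)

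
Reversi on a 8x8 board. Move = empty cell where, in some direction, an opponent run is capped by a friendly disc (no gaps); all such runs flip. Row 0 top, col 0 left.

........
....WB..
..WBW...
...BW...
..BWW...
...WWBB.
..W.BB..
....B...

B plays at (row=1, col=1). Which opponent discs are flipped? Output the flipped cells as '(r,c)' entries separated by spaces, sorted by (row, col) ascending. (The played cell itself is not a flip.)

Answer: (2,2)

Derivation:
Dir NW: first cell '.' (not opp) -> no flip
Dir N: first cell '.' (not opp) -> no flip
Dir NE: first cell '.' (not opp) -> no flip
Dir W: first cell '.' (not opp) -> no flip
Dir E: first cell '.' (not opp) -> no flip
Dir SW: first cell '.' (not opp) -> no flip
Dir S: first cell '.' (not opp) -> no flip
Dir SE: opp run (2,2) capped by B -> flip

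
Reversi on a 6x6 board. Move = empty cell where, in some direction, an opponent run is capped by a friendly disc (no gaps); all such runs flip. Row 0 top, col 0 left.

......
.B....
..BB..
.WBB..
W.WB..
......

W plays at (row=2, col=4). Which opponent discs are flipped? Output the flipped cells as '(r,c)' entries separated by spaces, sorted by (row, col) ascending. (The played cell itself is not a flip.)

Answer: (3,3)

Derivation:
Dir NW: first cell '.' (not opp) -> no flip
Dir N: first cell '.' (not opp) -> no flip
Dir NE: first cell '.' (not opp) -> no flip
Dir W: opp run (2,3) (2,2), next='.' -> no flip
Dir E: first cell '.' (not opp) -> no flip
Dir SW: opp run (3,3) capped by W -> flip
Dir S: first cell '.' (not opp) -> no flip
Dir SE: first cell '.' (not opp) -> no flip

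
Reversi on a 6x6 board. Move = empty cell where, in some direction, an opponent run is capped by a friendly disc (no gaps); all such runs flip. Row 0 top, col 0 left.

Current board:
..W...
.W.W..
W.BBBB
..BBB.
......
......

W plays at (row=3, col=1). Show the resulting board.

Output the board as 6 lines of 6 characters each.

Place W at (3,1); scan 8 dirs for brackets.
Dir NW: first cell 'W' (not opp) -> no flip
Dir N: first cell '.' (not opp) -> no flip
Dir NE: opp run (2,2) capped by W -> flip
Dir W: first cell '.' (not opp) -> no flip
Dir E: opp run (3,2) (3,3) (3,4), next='.' -> no flip
Dir SW: first cell '.' (not opp) -> no flip
Dir S: first cell '.' (not opp) -> no flip
Dir SE: first cell '.' (not opp) -> no flip
All flips: (2,2)

Answer: ..W...
.W.W..
W.WBBB
.WBBB.
......
......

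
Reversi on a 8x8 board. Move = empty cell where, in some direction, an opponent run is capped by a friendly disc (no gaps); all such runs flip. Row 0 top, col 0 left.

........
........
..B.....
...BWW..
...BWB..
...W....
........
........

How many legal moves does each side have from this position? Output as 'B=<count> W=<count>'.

-- B to move --
(2,3): flips 1 -> legal
(2,4): no bracket -> illegal
(2,5): flips 2 -> legal
(2,6): no bracket -> illegal
(3,6): flips 2 -> legal
(4,2): no bracket -> illegal
(4,6): no bracket -> illegal
(5,2): no bracket -> illegal
(5,4): no bracket -> illegal
(5,5): flips 1 -> legal
(6,2): no bracket -> illegal
(6,3): flips 1 -> legal
(6,4): no bracket -> illegal
B mobility = 5
-- W to move --
(1,1): flips 2 -> legal
(1,2): no bracket -> illegal
(1,3): no bracket -> illegal
(2,1): no bracket -> illegal
(2,3): flips 2 -> legal
(2,4): no bracket -> illegal
(3,1): no bracket -> illegal
(3,2): flips 1 -> legal
(3,6): no bracket -> illegal
(4,2): flips 1 -> legal
(4,6): flips 1 -> legal
(5,2): flips 1 -> legal
(5,4): no bracket -> illegal
(5,5): flips 1 -> legal
(5,6): flips 1 -> legal
W mobility = 8

Answer: B=5 W=8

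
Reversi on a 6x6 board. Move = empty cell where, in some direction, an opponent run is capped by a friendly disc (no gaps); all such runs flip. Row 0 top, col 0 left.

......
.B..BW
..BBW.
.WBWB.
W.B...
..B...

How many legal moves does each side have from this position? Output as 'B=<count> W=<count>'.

-- B to move --
(0,4): no bracket -> illegal
(0,5): no bracket -> illegal
(1,3): no bracket -> illegal
(2,0): flips 1 -> legal
(2,1): no bracket -> illegal
(2,5): flips 1 -> legal
(3,0): flips 1 -> legal
(3,5): no bracket -> illegal
(4,1): no bracket -> illegal
(4,3): flips 1 -> legal
(4,4): flips 1 -> legal
(5,0): no bracket -> illegal
(5,1): no bracket -> illegal
B mobility = 5
-- W to move --
(0,0): flips 2 -> legal
(0,1): no bracket -> illegal
(0,2): no bracket -> illegal
(0,3): no bracket -> illegal
(0,4): flips 1 -> legal
(0,5): no bracket -> illegal
(1,0): no bracket -> illegal
(1,2): no bracket -> illegal
(1,3): flips 3 -> legal
(2,0): no bracket -> illegal
(2,1): flips 2 -> legal
(2,5): no bracket -> illegal
(3,5): flips 1 -> legal
(4,1): no bracket -> illegal
(4,3): no bracket -> illegal
(4,4): flips 1 -> legal
(4,5): no bracket -> illegal
(5,1): flips 1 -> legal
(5,3): flips 1 -> legal
W mobility = 8

Answer: B=5 W=8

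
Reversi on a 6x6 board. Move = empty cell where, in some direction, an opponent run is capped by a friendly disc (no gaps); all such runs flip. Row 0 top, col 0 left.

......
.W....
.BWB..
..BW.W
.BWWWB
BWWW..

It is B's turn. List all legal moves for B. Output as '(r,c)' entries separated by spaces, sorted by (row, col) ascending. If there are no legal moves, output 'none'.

(0,0): no bracket -> illegal
(0,1): flips 1 -> legal
(0,2): no bracket -> illegal
(1,0): no bracket -> illegal
(1,2): flips 1 -> legal
(1,3): no bracket -> illegal
(2,0): no bracket -> illegal
(2,4): no bracket -> illegal
(2,5): flips 1 -> legal
(3,1): no bracket -> illegal
(3,4): flips 1 -> legal
(4,0): no bracket -> illegal
(5,4): flips 4 -> legal
(5,5): no bracket -> illegal

Answer: (0,1) (1,2) (2,5) (3,4) (5,4)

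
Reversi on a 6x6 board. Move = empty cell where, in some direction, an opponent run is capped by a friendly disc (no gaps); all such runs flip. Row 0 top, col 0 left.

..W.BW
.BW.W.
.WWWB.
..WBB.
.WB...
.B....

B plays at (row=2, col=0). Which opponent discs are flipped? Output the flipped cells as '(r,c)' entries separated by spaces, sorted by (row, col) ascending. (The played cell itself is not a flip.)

Dir NW: edge -> no flip
Dir N: first cell '.' (not opp) -> no flip
Dir NE: first cell 'B' (not opp) -> no flip
Dir W: edge -> no flip
Dir E: opp run (2,1) (2,2) (2,3) capped by B -> flip
Dir SW: edge -> no flip
Dir S: first cell '.' (not opp) -> no flip
Dir SE: first cell '.' (not opp) -> no flip

Answer: (2,1) (2,2) (2,3)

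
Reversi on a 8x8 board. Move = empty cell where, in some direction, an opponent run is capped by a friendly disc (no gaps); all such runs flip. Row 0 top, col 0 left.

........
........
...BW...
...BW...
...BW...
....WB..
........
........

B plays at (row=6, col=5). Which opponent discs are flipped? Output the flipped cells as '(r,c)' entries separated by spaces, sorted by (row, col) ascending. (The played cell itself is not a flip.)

Answer: (5,4)

Derivation:
Dir NW: opp run (5,4) capped by B -> flip
Dir N: first cell 'B' (not opp) -> no flip
Dir NE: first cell '.' (not opp) -> no flip
Dir W: first cell '.' (not opp) -> no flip
Dir E: first cell '.' (not opp) -> no flip
Dir SW: first cell '.' (not opp) -> no flip
Dir S: first cell '.' (not opp) -> no flip
Dir SE: first cell '.' (not opp) -> no flip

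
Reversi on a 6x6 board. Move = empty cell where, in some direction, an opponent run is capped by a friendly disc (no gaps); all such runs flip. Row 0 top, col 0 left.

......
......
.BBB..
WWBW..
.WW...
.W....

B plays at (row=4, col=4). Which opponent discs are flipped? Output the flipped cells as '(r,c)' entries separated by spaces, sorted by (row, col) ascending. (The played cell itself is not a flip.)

Dir NW: opp run (3,3) capped by B -> flip
Dir N: first cell '.' (not opp) -> no flip
Dir NE: first cell '.' (not opp) -> no flip
Dir W: first cell '.' (not opp) -> no flip
Dir E: first cell '.' (not opp) -> no flip
Dir SW: first cell '.' (not opp) -> no flip
Dir S: first cell '.' (not opp) -> no flip
Dir SE: first cell '.' (not opp) -> no flip

Answer: (3,3)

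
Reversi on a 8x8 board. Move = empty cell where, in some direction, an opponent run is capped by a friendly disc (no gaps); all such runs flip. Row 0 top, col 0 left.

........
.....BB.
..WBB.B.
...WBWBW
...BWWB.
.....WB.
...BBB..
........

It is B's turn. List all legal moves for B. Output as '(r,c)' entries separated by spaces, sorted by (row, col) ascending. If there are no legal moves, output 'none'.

Answer: (2,1) (2,5) (3,2) (4,2) (5,3) (5,4)

Derivation:
(1,1): no bracket -> illegal
(1,2): no bracket -> illegal
(1,3): no bracket -> illegal
(2,1): flips 1 -> legal
(2,5): flips 3 -> legal
(2,7): no bracket -> illegal
(3,1): no bracket -> illegal
(3,2): flips 1 -> legal
(4,2): flips 1 -> legal
(4,7): no bracket -> illegal
(5,3): flips 2 -> legal
(5,4): flips 3 -> legal
(6,6): no bracket -> illegal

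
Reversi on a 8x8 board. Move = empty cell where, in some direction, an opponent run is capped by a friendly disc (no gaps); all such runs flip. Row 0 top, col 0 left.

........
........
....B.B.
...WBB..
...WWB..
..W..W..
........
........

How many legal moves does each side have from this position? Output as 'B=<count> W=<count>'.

Answer: B=6 W=6

Derivation:
-- B to move --
(2,2): no bracket -> illegal
(2,3): no bracket -> illegal
(3,2): flips 1 -> legal
(4,1): no bracket -> illegal
(4,2): flips 3 -> legal
(4,6): no bracket -> illegal
(5,1): no bracket -> illegal
(5,3): flips 1 -> legal
(5,4): flips 1 -> legal
(5,6): no bracket -> illegal
(6,1): flips 2 -> legal
(6,2): no bracket -> illegal
(6,3): no bracket -> illegal
(6,4): no bracket -> illegal
(6,5): flips 1 -> legal
(6,6): no bracket -> illegal
B mobility = 6
-- W to move --
(1,3): no bracket -> illegal
(1,4): flips 2 -> legal
(1,5): flips 1 -> legal
(1,6): no bracket -> illegal
(1,7): flips 2 -> legal
(2,3): no bracket -> illegal
(2,5): flips 3 -> legal
(2,7): no bracket -> illegal
(3,6): flips 2 -> legal
(3,7): no bracket -> illegal
(4,6): flips 1 -> legal
(5,4): no bracket -> illegal
(5,6): no bracket -> illegal
W mobility = 6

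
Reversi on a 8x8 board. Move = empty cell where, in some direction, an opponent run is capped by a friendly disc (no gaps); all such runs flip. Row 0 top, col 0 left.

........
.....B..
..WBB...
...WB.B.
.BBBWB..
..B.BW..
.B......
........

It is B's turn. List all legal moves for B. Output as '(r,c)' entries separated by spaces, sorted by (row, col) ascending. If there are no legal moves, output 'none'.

(1,1): no bracket -> illegal
(1,2): no bracket -> illegal
(1,3): no bracket -> illegal
(2,1): flips 1 -> legal
(3,1): no bracket -> illegal
(3,2): flips 1 -> legal
(3,5): no bracket -> illegal
(4,6): no bracket -> illegal
(5,3): no bracket -> illegal
(5,6): flips 1 -> legal
(6,4): no bracket -> illegal
(6,5): flips 1 -> legal
(6,6): no bracket -> illegal

Answer: (2,1) (3,2) (5,6) (6,5)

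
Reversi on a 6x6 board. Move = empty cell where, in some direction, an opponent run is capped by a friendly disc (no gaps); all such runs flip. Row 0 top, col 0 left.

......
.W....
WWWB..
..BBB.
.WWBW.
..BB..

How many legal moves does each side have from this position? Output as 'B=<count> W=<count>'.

Answer: B=12 W=3

Derivation:
-- B to move --
(0,0): flips 2 -> legal
(0,1): no bracket -> illegal
(0,2): no bracket -> illegal
(1,0): flips 1 -> legal
(1,2): flips 1 -> legal
(1,3): no bracket -> illegal
(3,0): flips 1 -> legal
(3,1): flips 1 -> legal
(3,5): flips 1 -> legal
(4,0): flips 2 -> legal
(4,5): flips 1 -> legal
(5,0): flips 1 -> legal
(5,1): flips 1 -> legal
(5,4): flips 1 -> legal
(5,5): flips 1 -> legal
B mobility = 12
-- W to move --
(1,2): no bracket -> illegal
(1,3): no bracket -> illegal
(1,4): flips 2 -> legal
(2,4): flips 3 -> legal
(2,5): no bracket -> illegal
(3,1): no bracket -> illegal
(3,5): no bracket -> illegal
(4,5): no bracket -> illegal
(5,1): no bracket -> illegal
(5,4): flips 2 -> legal
W mobility = 3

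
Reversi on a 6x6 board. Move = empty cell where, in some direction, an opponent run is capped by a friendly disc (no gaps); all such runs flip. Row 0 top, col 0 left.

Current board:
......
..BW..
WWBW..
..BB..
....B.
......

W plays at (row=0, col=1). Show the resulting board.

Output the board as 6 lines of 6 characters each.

Place W at (0,1); scan 8 dirs for brackets.
Dir NW: edge -> no flip
Dir N: edge -> no flip
Dir NE: edge -> no flip
Dir W: first cell '.' (not opp) -> no flip
Dir E: first cell '.' (not opp) -> no flip
Dir SW: first cell '.' (not opp) -> no flip
Dir S: first cell '.' (not opp) -> no flip
Dir SE: opp run (1,2) capped by W -> flip
All flips: (1,2)

Answer: .W....
..WW..
WWBW..
..BB..
....B.
......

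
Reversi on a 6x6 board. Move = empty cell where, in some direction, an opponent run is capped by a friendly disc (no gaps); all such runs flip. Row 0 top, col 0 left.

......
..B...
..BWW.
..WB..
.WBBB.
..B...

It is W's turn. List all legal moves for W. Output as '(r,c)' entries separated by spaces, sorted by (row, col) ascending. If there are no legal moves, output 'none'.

(0,1): flips 1 -> legal
(0,2): flips 2 -> legal
(0,3): no bracket -> illegal
(1,1): no bracket -> illegal
(1,3): no bracket -> illegal
(2,1): flips 1 -> legal
(3,1): no bracket -> illegal
(3,4): flips 1 -> legal
(3,5): no bracket -> illegal
(4,5): flips 3 -> legal
(5,1): flips 2 -> legal
(5,3): flips 2 -> legal
(5,4): flips 1 -> legal
(5,5): no bracket -> illegal

Answer: (0,1) (0,2) (2,1) (3,4) (4,5) (5,1) (5,3) (5,4)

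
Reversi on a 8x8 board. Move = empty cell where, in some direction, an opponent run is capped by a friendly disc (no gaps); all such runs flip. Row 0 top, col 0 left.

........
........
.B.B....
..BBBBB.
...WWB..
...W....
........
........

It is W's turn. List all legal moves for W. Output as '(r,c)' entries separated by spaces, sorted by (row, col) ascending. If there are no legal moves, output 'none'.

(1,0): flips 2 -> legal
(1,1): no bracket -> illegal
(1,2): no bracket -> illegal
(1,3): flips 2 -> legal
(1,4): no bracket -> illegal
(2,0): no bracket -> illegal
(2,2): flips 1 -> legal
(2,4): flips 1 -> legal
(2,5): flips 1 -> legal
(2,6): flips 1 -> legal
(2,7): no bracket -> illegal
(3,0): no bracket -> illegal
(3,1): no bracket -> illegal
(3,7): no bracket -> illegal
(4,1): no bracket -> illegal
(4,2): no bracket -> illegal
(4,6): flips 1 -> legal
(4,7): no bracket -> illegal
(5,4): no bracket -> illegal
(5,5): no bracket -> illegal
(5,6): no bracket -> illegal

Answer: (1,0) (1,3) (2,2) (2,4) (2,5) (2,6) (4,6)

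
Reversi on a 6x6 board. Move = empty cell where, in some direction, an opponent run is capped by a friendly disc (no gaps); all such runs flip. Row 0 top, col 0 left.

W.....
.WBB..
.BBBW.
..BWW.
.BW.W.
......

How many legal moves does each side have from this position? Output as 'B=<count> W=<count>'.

-- B to move --
(0,1): flips 1 -> legal
(0,2): no bracket -> illegal
(1,0): flips 1 -> legal
(1,4): no bracket -> illegal
(1,5): no bracket -> illegal
(2,0): no bracket -> illegal
(2,5): flips 1 -> legal
(3,1): no bracket -> illegal
(3,5): flips 3 -> legal
(4,3): flips 2 -> legal
(4,5): flips 1 -> legal
(5,1): no bracket -> illegal
(5,2): flips 1 -> legal
(5,3): no bracket -> illegal
(5,4): no bracket -> illegal
(5,5): flips 2 -> legal
B mobility = 8
-- W to move --
(0,1): flips 2 -> legal
(0,2): flips 4 -> legal
(0,3): flips 2 -> legal
(0,4): no bracket -> illegal
(1,0): no bracket -> illegal
(1,4): flips 2 -> legal
(2,0): flips 3 -> legal
(3,0): no bracket -> illegal
(3,1): flips 2 -> legal
(4,0): flips 1 -> legal
(4,3): no bracket -> illegal
(5,0): no bracket -> illegal
(5,1): no bracket -> illegal
(5,2): no bracket -> illegal
W mobility = 7

Answer: B=8 W=7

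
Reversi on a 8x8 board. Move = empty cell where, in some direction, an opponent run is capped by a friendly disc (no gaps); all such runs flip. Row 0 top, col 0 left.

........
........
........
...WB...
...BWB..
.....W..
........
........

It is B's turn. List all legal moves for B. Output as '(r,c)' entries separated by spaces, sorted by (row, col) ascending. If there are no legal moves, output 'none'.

(2,2): no bracket -> illegal
(2,3): flips 1 -> legal
(2,4): no bracket -> illegal
(3,2): flips 1 -> legal
(3,5): no bracket -> illegal
(4,2): no bracket -> illegal
(4,6): no bracket -> illegal
(5,3): no bracket -> illegal
(5,4): flips 1 -> legal
(5,6): no bracket -> illegal
(6,4): no bracket -> illegal
(6,5): flips 1 -> legal
(6,6): no bracket -> illegal

Answer: (2,3) (3,2) (5,4) (6,5)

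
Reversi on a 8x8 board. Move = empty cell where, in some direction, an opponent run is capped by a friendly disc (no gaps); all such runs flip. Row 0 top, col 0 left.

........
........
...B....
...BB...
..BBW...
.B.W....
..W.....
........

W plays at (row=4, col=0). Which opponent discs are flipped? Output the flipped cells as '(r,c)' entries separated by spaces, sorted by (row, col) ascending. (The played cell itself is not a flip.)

Dir NW: edge -> no flip
Dir N: first cell '.' (not opp) -> no flip
Dir NE: first cell '.' (not opp) -> no flip
Dir W: edge -> no flip
Dir E: first cell '.' (not opp) -> no flip
Dir SW: edge -> no flip
Dir S: first cell '.' (not opp) -> no flip
Dir SE: opp run (5,1) capped by W -> flip

Answer: (5,1)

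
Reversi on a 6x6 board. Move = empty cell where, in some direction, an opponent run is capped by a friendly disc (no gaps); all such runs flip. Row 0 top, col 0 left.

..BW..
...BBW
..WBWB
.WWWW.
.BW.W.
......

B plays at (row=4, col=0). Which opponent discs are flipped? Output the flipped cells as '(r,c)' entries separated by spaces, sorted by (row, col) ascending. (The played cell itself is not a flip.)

Answer: (2,2) (3,1)

Derivation:
Dir NW: edge -> no flip
Dir N: first cell '.' (not opp) -> no flip
Dir NE: opp run (3,1) (2,2) capped by B -> flip
Dir W: edge -> no flip
Dir E: first cell 'B' (not opp) -> no flip
Dir SW: edge -> no flip
Dir S: first cell '.' (not opp) -> no flip
Dir SE: first cell '.' (not opp) -> no flip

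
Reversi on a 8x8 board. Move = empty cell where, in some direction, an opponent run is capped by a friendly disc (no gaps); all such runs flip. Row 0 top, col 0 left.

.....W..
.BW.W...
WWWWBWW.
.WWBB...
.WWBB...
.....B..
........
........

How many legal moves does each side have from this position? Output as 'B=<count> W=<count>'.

Answer: B=9 W=11

Derivation:
-- B to move --
(0,1): flips 2 -> legal
(0,2): no bracket -> illegal
(0,3): no bracket -> illegal
(0,4): flips 1 -> legal
(0,6): no bracket -> illegal
(1,0): flips 2 -> legal
(1,3): flips 2 -> legal
(1,5): no bracket -> illegal
(1,6): flips 1 -> legal
(1,7): no bracket -> illegal
(2,7): flips 2 -> legal
(3,0): flips 2 -> legal
(3,5): no bracket -> illegal
(3,6): no bracket -> illegal
(3,7): no bracket -> illegal
(4,0): flips 2 -> legal
(5,0): no bracket -> illegal
(5,1): flips 4 -> legal
(5,2): no bracket -> illegal
(5,3): no bracket -> illegal
B mobility = 9
-- W to move --
(0,0): flips 1 -> legal
(0,1): flips 1 -> legal
(0,2): flips 1 -> legal
(1,0): flips 1 -> legal
(1,3): no bracket -> illegal
(1,5): flips 2 -> legal
(3,5): flips 2 -> legal
(4,5): flips 3 -> legal
(4,6): no bracket -> illegal
(5,2): flips 2 -> legal
(5,3): flips 2 -> legal
(5,4): flips 4 -> legal
(5,6): no bracket -> illegal
(6,4): no bracket -> illegal
(6,5): no bracket -> illegal
(6,6): flips 3 -> legal
W mobility = 11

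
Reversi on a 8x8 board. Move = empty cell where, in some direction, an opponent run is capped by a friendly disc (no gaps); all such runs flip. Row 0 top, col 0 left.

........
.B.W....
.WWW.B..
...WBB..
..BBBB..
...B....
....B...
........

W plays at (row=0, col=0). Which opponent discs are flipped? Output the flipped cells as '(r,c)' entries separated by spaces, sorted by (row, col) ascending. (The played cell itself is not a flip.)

Dir NW: edge -> no flip
Dir N: edge -> no flip
Dir NE: edge -> no flip
Dir W: edge -> no flip
Dir E: first cell '.' (not opp) -> no flip
Dir SW: edge -> no flip
Dir S: first cell '.' (not opp) -> no flip
Dir SE: opp run (1,1) capped by W -> flip

Answer: (1,1)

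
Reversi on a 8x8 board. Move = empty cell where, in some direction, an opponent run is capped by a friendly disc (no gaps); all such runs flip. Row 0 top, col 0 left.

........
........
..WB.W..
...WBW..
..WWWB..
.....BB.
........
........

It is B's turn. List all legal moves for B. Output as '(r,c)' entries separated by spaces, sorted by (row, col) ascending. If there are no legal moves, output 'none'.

Answer: (1,1) (1,5) (1,6) (2,1) (3,2) (3,6) (4,1) (5,2) (5,3) (5,4)

Derivation:
(1,1): flips 3 -> legal
(1,2): no bracket -> illegal
(1,3): no bracket -> illegal
(1,4): no bracket -> illegal
(1,5): flips 2 -> legal
(1,6): flips 1 -> legal
(2,1): flips 1 -> legal
(2,4): no bracket -> illegal
(2,6): no bracket -> illegal
(3,1): no bracket -> illegal
(3,2): flips 1 -> legal
(3,6): flips 1 -> legal
(4,1): flips 3 -> legal
(4,6): no bracket -> illegal
(5,1): no bracket -> illegal
(5,2): flips 1 -> legal
(5,3): flips 2 -> legal
(5,4): flips 1 -> legal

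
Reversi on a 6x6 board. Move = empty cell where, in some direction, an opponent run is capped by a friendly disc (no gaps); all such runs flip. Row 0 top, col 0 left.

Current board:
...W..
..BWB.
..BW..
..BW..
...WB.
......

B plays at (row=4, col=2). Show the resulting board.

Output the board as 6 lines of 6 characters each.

Place B at (4,2); scan 8 dirs for brackets.
Dir NW: first cell '.' (not opp) -> no flip
Dir N: first cell 'B' (not opp) -> no flip
Dir NE: opp run (3,3), next='.' -> no flip
Dir W: first cell '.' (not opp) -> no flip
Dir E: opp run (4,3) capped by B -> flip
Dir SW: first cell '.' (not opp) -> no flip
Dir S: first cell '.' (not opp) -> no flip
Dir SE: first cell '.' (not opp) -> no flip
All flips: (4,3)

Answer: ...W..
..BWB.
..BW..
..BW..
..BBB.
......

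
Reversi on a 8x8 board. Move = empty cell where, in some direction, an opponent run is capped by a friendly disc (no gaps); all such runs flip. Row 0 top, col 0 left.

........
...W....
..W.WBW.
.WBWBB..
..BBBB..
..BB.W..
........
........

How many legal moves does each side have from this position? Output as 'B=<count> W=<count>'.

-- B to move --
(0,2): flips 2 -> legal
(0,3): no bracket -> illegal
(0,4): no bracket -> illegal
(1,1): flips 2 -> legal
(1,2): flips 1 -> legal
(1,4): flips 1 -> legal
(1,5): flips 2 -> legal
(1,6): no bracket -> illegal
(1,7): flips 1 -> legal
(2,0): flips 1 -> legal
(2,1): no bracket -> illegal
(2,3): flips 2 -> legal
(2,7): flips 1 -> legal
(3,0): flips 1 -> legal
(3,6): no bracket -> illegal
(3,7): no bracket -> illegal
(4,0): no bracket -> illegal
(4,1): no bracket -> illegal
(4,6): no bracket -> illegal
(5,4): no bracket -> illegal
(5,6): no bracket -> illegal
(6,4): no bracket -> illegal
(6,5): flips 1 -> legal
(6,6): flips 1 -> legal
B mobility = 12
-- W to move --
(1,4): no bracket -> illegal
(1,5): flips 3 -> legal
(1,6): no bracket -> illegal
(2,1): no bracket -> illegal
(2,3): no bracket -> illegal
(3,6): flips 2 -> legal
(4,1): no bracket -> illegal
(4,6): flips 1 -> legal
(5,1): flips 1 -> legal
(5,4): flips 2 -> legal
(5,6): no bracket -> illegal
(6,1): no bracket -> illegal
(6,2): flips 6 -> legal
(6,3): flips 2 -> legal
(6,4): flips 2 -> legal
W mobility = 8

Answer: B=12 W=8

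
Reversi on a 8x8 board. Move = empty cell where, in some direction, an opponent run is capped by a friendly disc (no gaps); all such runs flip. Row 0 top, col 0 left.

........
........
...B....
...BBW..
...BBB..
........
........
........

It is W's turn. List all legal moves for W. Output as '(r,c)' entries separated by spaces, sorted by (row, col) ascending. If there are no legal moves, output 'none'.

(1,2): no bracket -> illegal
(1,3): no bracket -> illegal
(1,4): no bracket -> illegal
(2,2): no bracket -> illegal
(2,4): no bracket -> illegal
(2,5): no bracket -> illegal
(3,2): flips 2 -> legal
(3,6): no bracket -> illegal
(4,2): no bracket -> illegal
(4,6): no bracket -> illegal
(5,2): no bracket -> illegal
(5,3): flips 1 -> legal
(5,4): no bracket -> illegal
(5,5): flips 1 -> legal
(5,6): no bracket -> illegal

Answer: (3,2) (5,3) (5,5)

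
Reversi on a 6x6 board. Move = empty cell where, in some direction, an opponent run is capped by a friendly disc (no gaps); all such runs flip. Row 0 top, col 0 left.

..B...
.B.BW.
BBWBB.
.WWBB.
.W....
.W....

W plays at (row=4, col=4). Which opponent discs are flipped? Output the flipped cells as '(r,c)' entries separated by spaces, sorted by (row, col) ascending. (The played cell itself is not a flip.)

Dir NW: opp run (3,3) capped by W -> flip
Dir N: opp run (3,4) (2,4) capped by W -> flip
Dir NE: first cell '.' (not opp) -> no flip
Dir W: first cell '.' (not opp) -> no flip
Dir E: first cell '.' (not opp) -> no flip
Dir SW: first cell '.' (not opp) -> no flip
Dir S: first cell '.' (not opp) -> no flip
Dir SE: first cell '.' (not opp) -> no flip

Answer: (2,4) (3,3) (3,4)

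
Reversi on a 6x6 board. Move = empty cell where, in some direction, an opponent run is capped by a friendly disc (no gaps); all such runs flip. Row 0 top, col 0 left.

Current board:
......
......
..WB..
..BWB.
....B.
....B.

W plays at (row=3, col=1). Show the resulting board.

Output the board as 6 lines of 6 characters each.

Answer: ......
......
..WB..
.WWWB.
....B.
....B.

Derivation:
Place W at (3,1); scan 8 dirs for brackets.
Dir NW: first cell '.' (not opp) -> no flip
Dir N: first cell '.' (not opp) -> no flip
Dir NE: first cell 'W' (not opp) -> no flip
Dir W: first cell '.' (not opp) -> no flip
Dir E: opp run (3,2) capped by W -> flip
Dir SW: first cell '.' (not opp) -> no flip
Dir S: first cell '.' (not opp) -> no flip
Dir SE: first cell '.' (not opp) -> no flip
All flips: (3,2)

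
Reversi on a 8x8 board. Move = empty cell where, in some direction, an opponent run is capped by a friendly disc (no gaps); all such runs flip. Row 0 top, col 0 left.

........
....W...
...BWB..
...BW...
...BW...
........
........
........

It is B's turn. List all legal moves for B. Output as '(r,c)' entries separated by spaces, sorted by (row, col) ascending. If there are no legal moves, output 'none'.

Answer: (0,3) (0,5) (1,5) (3,5) (4,5) (5,5)

Derivation:
(0,3): flips 1 -> legal
(0,4): no bracket -> illegal
(0,5): flips 1 -> legal
(1,3): no bracket -> illegal
(1,5): flips 1 -> legal
(3,5): flips 1 -> legal
(4,5): flips 2 -> legal
(5,3): no bracket -> illegal
(5,4): no bracket -> illegal
(5,5): flips 1 -> legal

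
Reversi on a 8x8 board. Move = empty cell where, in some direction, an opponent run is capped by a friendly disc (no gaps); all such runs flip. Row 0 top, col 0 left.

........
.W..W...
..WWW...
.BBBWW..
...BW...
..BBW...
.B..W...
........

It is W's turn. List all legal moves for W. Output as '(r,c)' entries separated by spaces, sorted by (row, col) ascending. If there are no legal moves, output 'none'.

Answer: (2,1) (3,0) (4,0) (4,1) (4,2) (5,1) (6,2) (6,3) (7,0)

Derivation:
(2,0): no bracket -> illegal
(2,1): flips 2 -> legal
(3,0): flips 3 -> legal
(4,0): flips 1 -> legal
(4,1): flips 1 -> legal
(4,2): flips 4 -> legal
(5,0): no bracket -> illegal
(5,1): flips 2 -> legal
(6,0): no bracket -> illegal
(6,2): flips 1 -> legal
(6,3): flips 3 -> legal
(7,0): flips 3 -> legal
(7,1): no bracket -> illegal
(7,2): no bracket -> illegal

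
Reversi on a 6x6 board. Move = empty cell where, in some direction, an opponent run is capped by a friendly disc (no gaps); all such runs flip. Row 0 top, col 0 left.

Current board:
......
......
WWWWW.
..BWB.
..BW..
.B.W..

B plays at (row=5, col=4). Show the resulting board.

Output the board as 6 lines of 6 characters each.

Place B at (5,4); scan 8 dirs for brackets.
Dir NW: opp run (4,3) capped by B -> flip
Dir N: first cell '.' (not opp) -> no flip
Dir NE: first cell '.' (not opp) -> no flip
Dir W: opp run (5,3), next='.' -> no flip
Dir E: first cell '.' (not opp) -> no flip
Dir SW: edge -> no flip
Dir S: edge -> no flip
Dir SE: edge -> no flip
All flips: (4,3)

Answer: ......
......
WWWWW.
..BWB.
..BB..
.B.WB.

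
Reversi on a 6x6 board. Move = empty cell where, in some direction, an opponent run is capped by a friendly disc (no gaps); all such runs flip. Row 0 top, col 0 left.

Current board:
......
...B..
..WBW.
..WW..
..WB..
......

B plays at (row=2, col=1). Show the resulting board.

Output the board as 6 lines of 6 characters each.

Place B at (2,1); scan 8 dirs for brackets.
Dir NW: first cell '.' (not opp) -> no flip
Dir N: first cell '.' (not opp) -> no flip
Dir NE: first cell '.' (not opp) -> no flip
Dir W: first cell '.' (not opp) -> no flip
Dir E: opp run (2,2) capped by B -> flip
Dir SW: first cell '.' (not opp) -> no flip
Dir S: first cell '.' (not opp) -> no flip
Dir SE: opp run (3,2) capped by B -> flip
All flips: (2,2) (3,2)

Answer: ......
...B..
.BBBW.
..BW..
..WB..
......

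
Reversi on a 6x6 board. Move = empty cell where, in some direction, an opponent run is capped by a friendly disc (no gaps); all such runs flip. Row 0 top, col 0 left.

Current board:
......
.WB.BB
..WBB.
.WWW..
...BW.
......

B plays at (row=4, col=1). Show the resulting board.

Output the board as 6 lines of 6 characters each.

Answer: ......
.WB.BB
..WBB.
.WBW..
.B.BW.
......

Derivation:
Place B at (4,1); scan 8 dirs for brackets.
Dir NW: first cell '.' (not opp) -> no flip
Dir N: opp run (3,1), next='.' -> no flip
Dir NE: opp run (3,2) capped by B -> flip
Dir W: first cell '.' (not opp) -> no flip
Dir E: first cell '.' (not opp) -> no flip
Dir SW: first cell '.' (not opp) -> no flip
Dir S: first cell '.' (not opp) -> no flip
Dir SE: first cell '.' (not opp) -> no flip
All flips: (3,2)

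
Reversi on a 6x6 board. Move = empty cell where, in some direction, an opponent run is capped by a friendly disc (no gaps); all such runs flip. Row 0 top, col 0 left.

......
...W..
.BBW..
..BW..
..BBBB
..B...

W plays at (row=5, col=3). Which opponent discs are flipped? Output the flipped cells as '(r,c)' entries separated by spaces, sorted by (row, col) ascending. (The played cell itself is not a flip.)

Dir NW: opp run (4,2), next='.' -> no flip
Dir N: opp run (4,3) capped by W -> flip
Dir NE: opp run (4,4), next='.' -> no flip
Dir W: opp run (5,2), next='.' -> no flip
Dir E: first cell '.' (not opp) -> no flip
Dir SW: edge -> no flip
Dir S: edge -> no flip
Dir SE: edge -> no flip

Answer: (4,3)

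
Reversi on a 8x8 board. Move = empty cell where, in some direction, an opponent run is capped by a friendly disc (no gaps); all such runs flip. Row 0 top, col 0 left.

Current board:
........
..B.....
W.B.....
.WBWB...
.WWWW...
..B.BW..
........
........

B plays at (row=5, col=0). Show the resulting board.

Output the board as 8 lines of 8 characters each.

Place B at (5,0); scan 8 dirs for brackets.
Dir NW: edge -> no flip
Dir N: first cell '.' (not opp) -> no flip
Dir NE: opp run (4,1) capped by B -> flip
Dir W: edge -> no flip
Dir E: first cell '.' (not opp) -> no flip
Dir SW: edge -> no flip
Dir S: first cell '.' (not opp) -> no flip
Dir SE: first cell '.' (not opp) -> no flip
All flips: (4,1)

Answer: ........
..B.....
W.B.....
.WBWB...
.BWWW...
B.B.BW..
........
........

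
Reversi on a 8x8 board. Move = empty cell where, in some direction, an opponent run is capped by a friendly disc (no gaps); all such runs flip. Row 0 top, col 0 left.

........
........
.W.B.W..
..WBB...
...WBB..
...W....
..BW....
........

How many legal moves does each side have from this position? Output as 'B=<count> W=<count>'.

Answer: B=7 W=6

Derivation:
-- B to move --
(1,0): no bracket -> illegal
(1,1): no bracket -> illegal
(1,2): no bracket -> illegal
(1,4): no bracket -> illegal
(1,5): no bracket -> illegal
(1,6): flips 1 -> legal
(2,0): no bracket -> illegal
(2,2): no bracket -> illegal
(2,4): no bracket -> illegal
(2,6): no bracket -> illegal
(3,0): no bracket -> illegal
(3,1): flips 1 -> legal
(3,5): no bracket -> illegal
(3,6): no bracket -> illegal
(4,1): flips 1 -> legal
(4,2): flips 1 -> legal
(5,2): flips 1 -> legal
(5,4): no bracket -> illegal
(6,4): flips 1 -> legal
(7,2): no bracket -> illegal
(7,3): flips 3 -> legal
(7,4): no bracket -> illegal
B mobility = 7
-- W to move --
(1,2): no bracket -> illegal
(1,3): flips 2 -> legal
(1,4): flips 1 -> legal
(2,2): no bracket -> illegal
(2,4): no bracket -> illegal
(3,5): flips 3 -> legal
(3,6): no bracket -> illegal
(4,2): no bracket -> illegal
(4,6): flips 2 -> legal
(5,1): no bracket -> illegal
(5,2): no bracket -> illegal
(5,4): no bracket -> illegal
(5,5): no bracket -> illegal
(5,6): no bracket -> illegal
(6,1): flips 1 -> legal
(7,1): flips 1 -> legal
(7,2): no bracket -> illegal
(7,3): no bracket -> illegal
W mobility = 6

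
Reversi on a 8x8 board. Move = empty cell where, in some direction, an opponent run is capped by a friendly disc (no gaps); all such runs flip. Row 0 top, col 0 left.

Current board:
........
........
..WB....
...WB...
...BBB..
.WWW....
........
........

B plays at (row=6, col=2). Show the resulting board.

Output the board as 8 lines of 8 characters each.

Answer: ........
........
..WB....
...WB...
...BBB..
.WWB....
..B.....
........

Derivation:
Place B at (6,2); scan 8 dirs for brackets.
Dir NW: opp run (5,1), next='.' -> no flip
Dir N: opp run (5,2), next='.' -> no flip
Dir NE: opp run (5,3) capped by B -> flip
Dir W: first cell '.' (not opp) -> no flip
Dir E: first cell '.' (not opp) -> no flip
Dir SW: first cell '.' (not opp) -> no flip
Dir S: first cell '.' (not opp) -> no flip
Dir SE: first cell '.' (not opp) -> no flip
All flips: (5,3)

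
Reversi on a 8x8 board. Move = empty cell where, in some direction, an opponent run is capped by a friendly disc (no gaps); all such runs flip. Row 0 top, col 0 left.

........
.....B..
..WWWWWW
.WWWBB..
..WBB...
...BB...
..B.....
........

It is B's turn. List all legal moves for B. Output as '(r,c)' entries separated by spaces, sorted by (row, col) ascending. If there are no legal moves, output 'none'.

Answer: (1,1) (1,2) (1,3) (1,4) (1,6) (1,7) (2,0) (2,1) (3,0) (3,7) (4,1) (5,1)

Derivation:
(1,1): flips 2 -> legal
(1,2): flips 1 -> legal
(1,3): flips 3 -> legal
(1,4): flips 1 -> legal
(1,6): flips 1 -> legal
(1,7): flips 1 -> legal
(2,0): flips 2 -> legal
(2,1): flips 1 -> legal
(3,0): flips 3 -> legal
(3,6): no bracket -> illegal
(3,7): flips 1 -> legal
(4,0): no bracket -> illegal
(4,1): flips 1 -> legal
(5,1): flips 3 -> legal
(5,2): no bracket -> illegal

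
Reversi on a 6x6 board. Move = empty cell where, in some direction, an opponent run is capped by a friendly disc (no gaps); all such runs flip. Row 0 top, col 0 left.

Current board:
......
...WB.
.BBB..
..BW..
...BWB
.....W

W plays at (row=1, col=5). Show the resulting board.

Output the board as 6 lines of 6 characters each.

Answer: ......
...WWW
.BBB..
..BW..
...BWB
.....W

Derivation:
Place W at (1,5); scan 8 dirs for brackets.
Dir NW: first cell '.' (not opp) -> no flip
Dir N: first cell '.' (not opp) -> no flip
Dir NE: edge -> no flip
Dir W: opp run (1,4) capped by W -> flip
Dir E: edge -> no flip
Dir SW: first cell '.' (not opp) -> no flip
Dir S: first cell '.' (not opp) -> no flip
Dir SE: edge -> no flip
All flips: (1,4)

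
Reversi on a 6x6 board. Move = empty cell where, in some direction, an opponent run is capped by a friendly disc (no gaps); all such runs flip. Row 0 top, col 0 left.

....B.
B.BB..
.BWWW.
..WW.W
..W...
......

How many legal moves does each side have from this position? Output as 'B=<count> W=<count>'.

Answer: B=5 W=4

Derivation:
-- B to move --
(1,1): no bracket -> illegal
(1,4): no bracket -> illegal
(1,5): no bracket -> illegal
(2,5): flips 3 -> legal
(3,1): flips 1 -> legal
(3,4): flips 1 -> legal
(4,1): no bracket -> illegal
(4,3): flips 3 -> legal
(4,4): no bracket -> illegal
(4,5): no bracket -> illegal
(5,1): no bracket -> illegal
(5,2): flips 3 -> legal
(5,3): no bracket -> illegal
B mobility = 5
-- W to move --
(0,0): no bracket -> illegal
(0,1): flips 1 -> legal
(0,2): flips 2 -> legal
(0,3): flips 1 -> legal
(0,5): no bracket -> illegal
(1,1): no bracket -> illegal
(1,4): no bracket -> illegal
(1,5): no bracket -> illegal
(2,0): flips 1 -> legal
(3,0): no bracket -> illegal
(3,1): no bracket -> illegal
W mobility = 4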